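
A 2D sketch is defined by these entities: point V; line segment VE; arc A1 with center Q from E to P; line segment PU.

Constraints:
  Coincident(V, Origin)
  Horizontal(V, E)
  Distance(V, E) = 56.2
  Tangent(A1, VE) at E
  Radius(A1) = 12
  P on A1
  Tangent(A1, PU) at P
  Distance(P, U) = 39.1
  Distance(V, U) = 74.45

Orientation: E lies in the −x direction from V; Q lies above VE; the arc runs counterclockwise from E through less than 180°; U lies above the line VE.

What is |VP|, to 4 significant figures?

46.76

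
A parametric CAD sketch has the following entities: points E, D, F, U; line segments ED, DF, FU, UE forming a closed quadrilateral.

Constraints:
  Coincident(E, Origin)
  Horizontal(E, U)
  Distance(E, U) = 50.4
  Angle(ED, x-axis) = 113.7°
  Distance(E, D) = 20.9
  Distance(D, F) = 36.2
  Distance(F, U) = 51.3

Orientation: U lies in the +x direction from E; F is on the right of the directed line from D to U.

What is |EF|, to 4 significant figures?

15.74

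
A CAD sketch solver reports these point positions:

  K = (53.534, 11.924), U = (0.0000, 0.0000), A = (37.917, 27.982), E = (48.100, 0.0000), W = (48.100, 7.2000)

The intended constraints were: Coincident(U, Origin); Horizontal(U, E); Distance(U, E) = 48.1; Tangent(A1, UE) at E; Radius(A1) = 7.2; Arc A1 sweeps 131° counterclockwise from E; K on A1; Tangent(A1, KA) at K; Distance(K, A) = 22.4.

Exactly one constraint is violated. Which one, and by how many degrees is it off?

Tangent(A1, KA) at K — off by 3.20°.

U = (0.00, 0.00) ✓; U.y = 0.00, E.y = 0.00 ✓; |UE| = 48.10 ✓; ∠(WE, EU) = 90.00° ✓; |WE| = 7.200 ✓; bearing(W→K) − bearing(W→E) = 131.0° ✓; |WK| = 7.200 ✓; ∠(WK, KA) = 86.80° ✗; |KA| = 22.40 ✓.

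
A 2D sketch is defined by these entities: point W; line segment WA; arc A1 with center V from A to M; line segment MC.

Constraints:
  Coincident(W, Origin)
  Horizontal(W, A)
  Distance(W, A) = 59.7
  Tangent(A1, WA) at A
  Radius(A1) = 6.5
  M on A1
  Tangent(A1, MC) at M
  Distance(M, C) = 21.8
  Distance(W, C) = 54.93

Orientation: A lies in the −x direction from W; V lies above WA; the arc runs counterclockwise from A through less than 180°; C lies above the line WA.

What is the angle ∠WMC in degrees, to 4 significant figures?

81.83°

Checks: W = (0.00, 0.00) ✓; |VM| = 6.500 ✓; ∠(VM, MC) = 90.00° ✓; |MC| = 21.80 ✓; |WC| = 54.93 ✓.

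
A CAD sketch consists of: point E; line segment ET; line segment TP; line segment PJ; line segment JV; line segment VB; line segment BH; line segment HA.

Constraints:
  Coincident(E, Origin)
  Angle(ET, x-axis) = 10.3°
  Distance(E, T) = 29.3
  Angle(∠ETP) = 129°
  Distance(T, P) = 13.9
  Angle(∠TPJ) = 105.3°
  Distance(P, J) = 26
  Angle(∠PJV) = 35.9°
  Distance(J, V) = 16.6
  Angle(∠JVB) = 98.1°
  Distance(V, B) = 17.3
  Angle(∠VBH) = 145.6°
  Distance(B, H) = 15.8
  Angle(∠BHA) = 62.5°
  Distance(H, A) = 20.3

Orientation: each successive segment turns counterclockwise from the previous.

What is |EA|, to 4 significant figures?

49.40

∠VBH = 145.6° gives BH at 36.40° from the x-axis; with |BH| = 15.8, H = (49.72, 29.13). ∠BHA = 62.5° gives HA at 153.9° from the x-axis; with |HA| = 20.3, A = (31.49, 38.06). Then |EA| = |A − E| = 49.40.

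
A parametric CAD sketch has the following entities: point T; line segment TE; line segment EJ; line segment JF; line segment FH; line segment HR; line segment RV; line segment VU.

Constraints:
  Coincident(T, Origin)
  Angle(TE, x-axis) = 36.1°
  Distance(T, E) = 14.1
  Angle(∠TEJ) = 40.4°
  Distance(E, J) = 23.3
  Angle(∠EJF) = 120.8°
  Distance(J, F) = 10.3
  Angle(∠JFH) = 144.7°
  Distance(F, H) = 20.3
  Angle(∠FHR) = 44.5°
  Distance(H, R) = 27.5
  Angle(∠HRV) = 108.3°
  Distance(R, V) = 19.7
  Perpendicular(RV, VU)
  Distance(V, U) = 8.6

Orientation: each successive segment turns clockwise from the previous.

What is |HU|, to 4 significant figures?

33.31

∠HRV = 108.3° gives RV at -45.20° from the x-axis; with |RV| = 19.7, V = (15.30, -12.85). RV ⟂ VU, so VU runs at -135.2°; with |VU| = 8.6, U = (9.203, -18.91). Then |HU| = |U − H| = 33.31.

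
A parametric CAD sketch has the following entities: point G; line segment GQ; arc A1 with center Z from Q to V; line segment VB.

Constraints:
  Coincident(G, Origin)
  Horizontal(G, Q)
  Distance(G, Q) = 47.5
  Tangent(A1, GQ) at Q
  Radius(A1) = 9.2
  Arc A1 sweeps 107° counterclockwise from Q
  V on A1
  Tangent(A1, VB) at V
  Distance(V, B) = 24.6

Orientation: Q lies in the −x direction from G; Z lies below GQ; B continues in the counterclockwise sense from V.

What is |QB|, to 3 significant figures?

35.5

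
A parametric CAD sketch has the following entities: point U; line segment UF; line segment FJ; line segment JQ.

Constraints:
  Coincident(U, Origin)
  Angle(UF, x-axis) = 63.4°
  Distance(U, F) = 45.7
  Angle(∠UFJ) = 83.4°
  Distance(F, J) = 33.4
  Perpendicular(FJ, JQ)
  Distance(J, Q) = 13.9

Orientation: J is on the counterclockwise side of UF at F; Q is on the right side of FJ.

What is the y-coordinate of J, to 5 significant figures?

52.286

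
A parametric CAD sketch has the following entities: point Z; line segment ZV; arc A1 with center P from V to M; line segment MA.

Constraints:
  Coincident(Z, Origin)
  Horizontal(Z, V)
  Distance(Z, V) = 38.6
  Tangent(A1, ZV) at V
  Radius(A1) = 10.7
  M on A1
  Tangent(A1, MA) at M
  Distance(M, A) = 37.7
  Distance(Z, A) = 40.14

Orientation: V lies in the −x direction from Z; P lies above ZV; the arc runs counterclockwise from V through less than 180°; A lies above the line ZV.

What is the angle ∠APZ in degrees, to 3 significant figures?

60.9°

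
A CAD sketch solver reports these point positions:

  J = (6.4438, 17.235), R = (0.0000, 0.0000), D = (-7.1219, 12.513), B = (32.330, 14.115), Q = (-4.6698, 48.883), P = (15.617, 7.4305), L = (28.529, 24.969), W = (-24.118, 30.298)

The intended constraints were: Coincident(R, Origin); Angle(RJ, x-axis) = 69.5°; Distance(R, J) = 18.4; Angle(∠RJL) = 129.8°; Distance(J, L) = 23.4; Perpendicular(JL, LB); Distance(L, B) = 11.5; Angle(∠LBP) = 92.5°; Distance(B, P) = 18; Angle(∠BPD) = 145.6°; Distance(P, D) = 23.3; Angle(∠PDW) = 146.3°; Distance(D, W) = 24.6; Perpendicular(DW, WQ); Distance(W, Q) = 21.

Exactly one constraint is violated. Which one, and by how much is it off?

Distance(W, Q) = 21 — off by 5.90.

R = (0.00, 0.00) ✓; RJ at 69.50° ✓; |RJ| = 18.40 ✓; ∠RJL = 129.8° ✓; |JL| = 23.40 ✓; ∠(JL, LB) = 90.00° ✓; |LB| = 11.50 ✓; ∠LBP = 92.50° ✓; |BP| = 18.00 ✓; ∠BPD = 145.6° ✓; |PD| = 23.30 ✓; ∠PDW = 146.3° ✓; |DW| = 24.60 ✓; ∠(DW, WQ) = 90.00° ✓; |WQ| = 26.90 ✗.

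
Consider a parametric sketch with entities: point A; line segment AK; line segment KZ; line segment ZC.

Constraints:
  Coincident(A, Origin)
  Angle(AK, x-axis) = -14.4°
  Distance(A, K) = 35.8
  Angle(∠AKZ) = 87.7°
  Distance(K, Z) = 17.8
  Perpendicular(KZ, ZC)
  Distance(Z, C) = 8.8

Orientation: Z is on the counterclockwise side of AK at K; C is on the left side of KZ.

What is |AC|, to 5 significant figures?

31.547

∠AKZ = 87.7°, so KZ runs at -14.4° + (180° − 87.7°) = 77.900° from the x-axis; with |KZ| = 17.8, Z = K + 17.8·(cos 77.900°, sin 77.900°) = (38.406, 8.5014). KZ ⟂ ZC; with |ZC| = 8.8 on the left of KZ, C = Z + 8.8·(-0.97778, 0.20962) = (29.802, 10.346). Then |AC| = |C − A| = 31.547.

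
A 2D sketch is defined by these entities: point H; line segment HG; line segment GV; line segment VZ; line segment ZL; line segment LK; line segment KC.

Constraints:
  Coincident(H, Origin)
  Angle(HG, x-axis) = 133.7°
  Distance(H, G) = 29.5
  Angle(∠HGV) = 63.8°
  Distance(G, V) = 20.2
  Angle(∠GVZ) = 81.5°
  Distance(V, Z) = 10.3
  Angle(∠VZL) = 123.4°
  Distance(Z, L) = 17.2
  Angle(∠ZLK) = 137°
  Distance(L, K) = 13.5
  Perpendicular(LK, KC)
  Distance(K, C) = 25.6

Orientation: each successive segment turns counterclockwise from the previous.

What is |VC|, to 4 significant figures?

24.64

H is at the origin; HG runs at 133.7° with length 29.5, so G = (-20.38, 21.33). ∠HGV = 63.8° gives GV at -110.1° from the x-axis; with |GV| = 20.2, V = (-27.32, 2.358). ∠GVZ = 81.5° gives VZ at -11.60° from the x-axis; with |VZ| = 10.3, Z = (-17.23, 0.2867). ∠VZL = 123.4° gives ZL at 45.00° from the x-axis; with |ZL| = 17.2, L = (-5.071, 12.45). ∠ZLK = 137.0° gives LK at 88.00° from the x-axis; with |LK| = 13.5, K = (-4.600, 25.94). The perpendicularity gives KC at right angles to LK, so KC runs at 178.0°; with |KC| = 25.6, C = (-30.18, 26.83). Then |VC| = |C − V| = 24.64.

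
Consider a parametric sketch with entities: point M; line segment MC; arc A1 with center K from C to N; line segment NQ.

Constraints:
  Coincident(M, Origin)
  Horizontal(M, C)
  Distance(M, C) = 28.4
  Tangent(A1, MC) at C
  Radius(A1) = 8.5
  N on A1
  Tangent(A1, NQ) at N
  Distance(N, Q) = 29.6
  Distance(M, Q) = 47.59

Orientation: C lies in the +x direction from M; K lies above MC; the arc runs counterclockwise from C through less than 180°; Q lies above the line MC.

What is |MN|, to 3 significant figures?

38.1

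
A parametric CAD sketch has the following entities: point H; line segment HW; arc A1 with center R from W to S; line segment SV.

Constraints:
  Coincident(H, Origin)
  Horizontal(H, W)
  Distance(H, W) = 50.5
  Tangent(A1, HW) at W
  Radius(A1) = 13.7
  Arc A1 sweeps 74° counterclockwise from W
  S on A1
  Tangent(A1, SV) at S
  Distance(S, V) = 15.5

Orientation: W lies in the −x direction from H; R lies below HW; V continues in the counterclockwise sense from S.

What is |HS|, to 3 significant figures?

64.4

H is at the origin; H and W share the same y with |HW| = 50.5 and W on the −x side, so W = (-50.5, 0.00). A1 meets HW tangentially, so RW is at right angles to HW, so R = W + (0, -13.7) = (-50.5, -13.7). On A1, W sits at bearing 90° from R; a 74° counterclockwise sweep puts S at bearing 164°, so S = R + 13.7·(cos 164°, sin 164°) = (-63.7, -9.92). Then |HS| = |S − H| = 64.4.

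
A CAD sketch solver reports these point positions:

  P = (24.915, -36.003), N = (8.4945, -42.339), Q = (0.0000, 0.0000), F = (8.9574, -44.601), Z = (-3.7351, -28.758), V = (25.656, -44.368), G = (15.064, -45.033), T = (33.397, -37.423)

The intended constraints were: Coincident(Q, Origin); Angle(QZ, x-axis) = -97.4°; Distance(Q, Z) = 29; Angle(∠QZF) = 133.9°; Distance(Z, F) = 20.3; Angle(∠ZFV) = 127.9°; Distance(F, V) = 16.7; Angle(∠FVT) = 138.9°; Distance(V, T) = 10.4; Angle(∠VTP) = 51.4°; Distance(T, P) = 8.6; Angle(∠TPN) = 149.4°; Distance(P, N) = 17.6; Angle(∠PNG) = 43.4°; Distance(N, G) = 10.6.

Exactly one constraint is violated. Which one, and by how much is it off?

Distance(N, G) = 10.6 — off by 3.50.

Q = (0.00, 0.00) ✓; QZ at -97.40° ✓; |QZ| = 29.00 ✓; ∠QZF = 133.9° ✓; |ZF| = 20.30 ✓; ∠ZFV = 127.9° ✓; |FV| = 16.70 ✓; ∠FVT = 138.9° ✓; |VT| = 10.40 ✓; ∠VTP = 51.40° ✓; |TP| = 8.600 ✓; ∠TPN = 149.4° ✓; |PN| = 17.60 ✓; ∠PNG = 43.40° ✓; |NG| = 7.100 ✗.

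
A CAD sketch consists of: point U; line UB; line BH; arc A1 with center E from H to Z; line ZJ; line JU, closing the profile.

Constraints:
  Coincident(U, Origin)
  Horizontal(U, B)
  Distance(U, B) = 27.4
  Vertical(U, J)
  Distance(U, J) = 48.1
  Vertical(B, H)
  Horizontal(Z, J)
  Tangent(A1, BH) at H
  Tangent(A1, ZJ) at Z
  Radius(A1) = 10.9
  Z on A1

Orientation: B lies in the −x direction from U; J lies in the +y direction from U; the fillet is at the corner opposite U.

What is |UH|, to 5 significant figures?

46.202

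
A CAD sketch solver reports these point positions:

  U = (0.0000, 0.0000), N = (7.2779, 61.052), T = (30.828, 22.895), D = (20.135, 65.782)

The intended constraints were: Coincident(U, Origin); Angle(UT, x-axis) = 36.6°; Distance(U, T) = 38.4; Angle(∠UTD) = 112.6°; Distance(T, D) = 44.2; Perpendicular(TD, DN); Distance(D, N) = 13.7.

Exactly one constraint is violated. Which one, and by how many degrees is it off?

Perpendicular(TD, DN) — off by 6.20°.

U = (0.00, 0.00) ✓; UT at 36.60° ✓; |UT| = 38.40 ✓; ∠UTD = 112.6° ✓; |TD| = 44.20 ✓; ∠(TD, DN) = 96.20° ✗; |DN| = 13.70 ✓.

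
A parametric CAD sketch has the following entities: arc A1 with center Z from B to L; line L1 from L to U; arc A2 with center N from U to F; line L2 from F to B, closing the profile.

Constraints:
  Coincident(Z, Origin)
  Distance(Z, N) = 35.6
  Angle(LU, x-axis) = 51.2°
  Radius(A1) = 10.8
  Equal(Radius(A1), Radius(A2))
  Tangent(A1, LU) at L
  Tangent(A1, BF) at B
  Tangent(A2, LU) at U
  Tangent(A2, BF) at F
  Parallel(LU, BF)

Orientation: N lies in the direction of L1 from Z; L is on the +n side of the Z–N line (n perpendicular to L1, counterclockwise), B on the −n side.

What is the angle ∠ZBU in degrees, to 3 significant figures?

58.8°

The slot axis is L1's direction at 51.2°, so u = (cos 51.2°, sin 51.2°) = (0.627, 0.779) and n = (−sin 51.2°, cos 51.2°) = (-0.779, 0.627). Z is at the origin and N lies 35.6 along u from Z, so N = 35.6·u = (22.3, 27.7). Tangency of A1 to both parallel lines with radius 10.8 puts L and B at Z ± 10.8·n: L = (-8.42, 6.77), B = (8.42, -6.77). Equal radii place U and F the same way about N: U = N + 10.8·n = (13.9, 34.5), F = N − 10.8·n = (30.7, 21.0). Then cos ∠ZBU = BZ·BU / (|BZ||BU|), giving 58.8°.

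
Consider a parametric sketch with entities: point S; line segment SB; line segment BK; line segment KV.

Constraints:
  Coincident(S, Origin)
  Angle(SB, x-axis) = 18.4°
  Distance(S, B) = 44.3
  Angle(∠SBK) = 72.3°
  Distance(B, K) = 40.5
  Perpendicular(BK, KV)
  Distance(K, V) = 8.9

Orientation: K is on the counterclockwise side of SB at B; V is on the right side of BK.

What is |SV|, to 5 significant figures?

57.812

S is at the origin; SB runs at 18.4° with length 44.3, so B = 44.3·(cos 18.4°, sin 18.4°) = (42.035, 13.983). ∠SBK = 72.3°, so BK runs at 18.4° + (180° − 72.3°) = 126.10° from the x-axis; with |BK| = 40.5, K = B + 40.5·(cos 126.10°, sin 126.10°) = (18.173, 46.707). The perpendicularity gives KV at right angles to BK; with |KV| = 8.9 on the right of BK, V = K + 8.9·(0.80799, 0.58920) = (25.364, 51.951). Then |SV| = |V − S| = 57.812.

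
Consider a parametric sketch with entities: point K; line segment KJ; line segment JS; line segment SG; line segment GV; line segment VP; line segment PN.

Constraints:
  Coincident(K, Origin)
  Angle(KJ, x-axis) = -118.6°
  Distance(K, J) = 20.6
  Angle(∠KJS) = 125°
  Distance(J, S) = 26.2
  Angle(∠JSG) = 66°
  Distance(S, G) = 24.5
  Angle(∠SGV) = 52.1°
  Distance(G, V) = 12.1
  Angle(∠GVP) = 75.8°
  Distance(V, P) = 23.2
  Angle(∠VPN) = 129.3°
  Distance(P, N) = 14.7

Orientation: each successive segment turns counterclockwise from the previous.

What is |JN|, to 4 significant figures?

47.25

K is at the origin; KJ runs at -118.6° with length 20.6, so J = (-9.861, -18.09). ∠KJS = 125.0° gives JS at -63.60° from the x-axis; with |JS| = 26.2, S = (1.788, -41.55). ∠JSG = 66.0° gives SG at 50.40° from the x-axis; with |SG| = 24.5, G = (17.41, -22.68). ∠SGV = 52.1° gives GV at 178.3° from the x-axis; with |GV| = 12.1, V = (5.311, -22.32). ∠GVP = 75.8° gives VP at -77.50° from the x-axis; with |VP| = 23.2, P = (10.33, -44.97). ∠VPN = 129.3° gives PN at -26.80° from the x-axis; with |PN| = 14.7, N = (23.45, -51.60). Then |JN| = |N − J| = 47.25.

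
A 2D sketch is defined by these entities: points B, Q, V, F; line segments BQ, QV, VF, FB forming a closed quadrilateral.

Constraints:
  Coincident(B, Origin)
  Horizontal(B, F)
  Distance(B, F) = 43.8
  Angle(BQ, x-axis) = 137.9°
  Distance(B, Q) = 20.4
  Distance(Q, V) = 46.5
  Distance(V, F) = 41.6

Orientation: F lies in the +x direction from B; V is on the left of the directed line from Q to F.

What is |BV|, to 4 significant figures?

44.77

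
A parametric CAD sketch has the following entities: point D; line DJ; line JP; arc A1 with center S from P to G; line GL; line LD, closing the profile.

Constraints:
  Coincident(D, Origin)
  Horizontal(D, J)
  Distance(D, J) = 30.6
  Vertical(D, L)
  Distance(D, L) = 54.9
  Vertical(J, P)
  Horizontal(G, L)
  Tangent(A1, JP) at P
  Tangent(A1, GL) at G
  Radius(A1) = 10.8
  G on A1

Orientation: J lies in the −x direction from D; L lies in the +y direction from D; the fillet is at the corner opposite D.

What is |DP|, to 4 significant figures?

53.68

D is at the origin; D and J share the same y with |DJ| = 30.6 and J on the −x side, so J = (-30.60, 0.000). D and L share the same x with |DL| = 54.9 and L on the +y side, so L = (0.000, 54.90). The virtual corner opposite D is at (-30.60, 54.90). Since A1 is tangent to JP there, SP ⟂ JP and tangency of A1 to GL means the radius SG is perpendicular to GL, with radius 10.8, so the center S sits 10.8 in from both sides at S = (-19.80, 44.10). That places the tangent points at P = (-30.60, 44.10) on JP and G = (-19.80, 54.90) on GL. Then |DP| = |P − D| = 53.68.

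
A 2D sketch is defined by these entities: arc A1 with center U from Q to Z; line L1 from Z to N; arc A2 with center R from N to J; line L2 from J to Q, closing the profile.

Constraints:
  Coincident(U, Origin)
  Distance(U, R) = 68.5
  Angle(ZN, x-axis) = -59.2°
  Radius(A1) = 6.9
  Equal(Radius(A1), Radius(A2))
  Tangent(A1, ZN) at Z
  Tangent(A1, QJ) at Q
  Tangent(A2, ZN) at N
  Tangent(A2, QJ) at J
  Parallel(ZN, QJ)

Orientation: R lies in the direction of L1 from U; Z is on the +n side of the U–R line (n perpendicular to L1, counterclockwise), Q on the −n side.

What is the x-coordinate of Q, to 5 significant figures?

-5.9268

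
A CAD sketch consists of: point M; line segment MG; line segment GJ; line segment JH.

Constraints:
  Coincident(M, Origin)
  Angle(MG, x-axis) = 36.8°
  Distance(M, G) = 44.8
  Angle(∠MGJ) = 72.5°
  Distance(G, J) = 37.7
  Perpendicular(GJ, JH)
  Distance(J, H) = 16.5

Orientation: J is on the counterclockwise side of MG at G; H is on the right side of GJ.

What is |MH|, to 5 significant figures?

63.991

M is at the origin; MG runs at 36.8° with length 44.8, so G = 44.8·(cos 36.8°, sin 36.8°) = (35.873, 26.836). ∠MGJ = 72.5°, so GJ runs at 36.8° + (180° − 72.5°) = 144.30° from the x-axis; with |GJ| = 37.7, J = G + 37.7·(cos 144.30°, sin 144.30°) = (5.2572, 48.836). GJ ⟂ JH; with |JH| = 16.5 on the right of GJ, H = J + 16.5·(0.58354, 0.81208) = (14.886, 62.235). Then |MH| = |H − M| = 63.991.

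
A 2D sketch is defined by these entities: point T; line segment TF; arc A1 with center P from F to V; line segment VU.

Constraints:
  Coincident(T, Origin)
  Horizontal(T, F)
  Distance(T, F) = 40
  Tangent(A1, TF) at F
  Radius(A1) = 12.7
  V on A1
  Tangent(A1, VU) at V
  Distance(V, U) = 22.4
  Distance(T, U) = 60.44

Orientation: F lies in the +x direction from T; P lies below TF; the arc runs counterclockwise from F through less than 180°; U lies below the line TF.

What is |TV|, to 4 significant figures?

38.19

Checks: |PV| = 12.70 ✓; ∠(PV, VU) = 90.00° ✓; |VU| = 22.40 ✓; |TU| = 60.44 ✓.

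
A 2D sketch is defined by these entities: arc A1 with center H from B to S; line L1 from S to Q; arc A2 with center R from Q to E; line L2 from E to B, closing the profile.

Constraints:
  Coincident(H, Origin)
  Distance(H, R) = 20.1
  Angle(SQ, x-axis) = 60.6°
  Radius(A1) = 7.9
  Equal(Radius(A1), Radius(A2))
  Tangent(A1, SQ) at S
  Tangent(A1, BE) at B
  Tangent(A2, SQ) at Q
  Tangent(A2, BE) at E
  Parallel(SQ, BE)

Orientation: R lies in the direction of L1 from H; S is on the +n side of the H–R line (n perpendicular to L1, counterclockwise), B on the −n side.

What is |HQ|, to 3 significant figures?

21.6

The slot axis is L1's direction at 60.6°, so u = (cos 60.6°, sin 60.6°) = (0.491, 0.871) and n = (−sin 60.6°, cos 60.6°) = (-0.871, 0.491). H is at the origin and R lies 20.1 along u from H, so R = 20.1·u = (9.87, 17.5). Tangency of A1 to both parallel lines with radius 7.9 puts S and B at H ± 7.9·n: S = (-6.88, 3.88), B = (6.88, -3.88). Equal radii place Q and E the same way about R: Q = R + 7.9·n = (2.98, 21.4), E = R − 7.9·n = (16.7, 13.6). Then |HQ| = |Q − H| = 21.6.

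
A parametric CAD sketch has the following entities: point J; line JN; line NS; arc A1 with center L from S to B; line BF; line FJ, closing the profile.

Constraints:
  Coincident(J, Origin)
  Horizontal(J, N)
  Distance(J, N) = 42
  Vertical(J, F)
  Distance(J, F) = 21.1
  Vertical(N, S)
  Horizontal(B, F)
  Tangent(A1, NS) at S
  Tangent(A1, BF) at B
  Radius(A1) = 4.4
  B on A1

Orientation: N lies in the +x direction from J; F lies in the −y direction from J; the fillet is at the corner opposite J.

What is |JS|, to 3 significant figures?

45.2

The virtual corner opposite J is at (42.0, -21.1). The tangent condition forces LS to be normal to NS and the tangent condition forces LB to be normal to BF, with radius 4.4, so the center L sits 4.4 in from both sides at L = (37.6, -16.7). That places the tangent points at S = (42.0, -16.7) on NS and B = (37.6, -21.1) on BF. Then |JS| = |S − J| = 45.2.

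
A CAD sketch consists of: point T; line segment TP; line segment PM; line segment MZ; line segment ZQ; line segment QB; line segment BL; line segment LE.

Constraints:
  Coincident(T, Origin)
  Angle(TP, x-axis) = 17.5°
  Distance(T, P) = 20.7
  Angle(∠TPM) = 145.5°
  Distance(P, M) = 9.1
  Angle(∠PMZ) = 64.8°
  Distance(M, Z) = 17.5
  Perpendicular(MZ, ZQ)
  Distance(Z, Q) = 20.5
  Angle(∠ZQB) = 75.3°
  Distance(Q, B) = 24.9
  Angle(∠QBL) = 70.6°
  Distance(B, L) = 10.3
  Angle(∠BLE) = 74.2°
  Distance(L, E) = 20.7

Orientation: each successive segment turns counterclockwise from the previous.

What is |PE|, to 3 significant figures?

15.8

T is at the origin; TP runs at 17.5° with length 20.7, so P = (19.7, 6.22). ∠TPM = 145.5° gives PM at 52.0° from the x-axis; with |PM| = 9.1, M = (25.3, 13.4). ∠PMZ = 64.8° gives MZ at 167° from the x-axis; with |MZ| = 17.5, Z = (8.28, 17.3). MZ ⟂ ZQ, so ZQ runs at -103°; with |ZQ| = 20.5, Q = (3.74, -2.72). ∠ZQB = 75.3° gives QB at 1.90° from the x-axis; with |QB| = 24.9, B = (28.6, -1.89). ∠QBL = 70.6° gives BL at 111° from the x-axis; with |BL| = 10.3, L = (24.9, 7.70). ∠BLE = 74.2° gives LE at -143° from the x-axis; with |LE| = 20.7, E = (8.37, -4.78). Then |PE| = |E − P| = 15.8.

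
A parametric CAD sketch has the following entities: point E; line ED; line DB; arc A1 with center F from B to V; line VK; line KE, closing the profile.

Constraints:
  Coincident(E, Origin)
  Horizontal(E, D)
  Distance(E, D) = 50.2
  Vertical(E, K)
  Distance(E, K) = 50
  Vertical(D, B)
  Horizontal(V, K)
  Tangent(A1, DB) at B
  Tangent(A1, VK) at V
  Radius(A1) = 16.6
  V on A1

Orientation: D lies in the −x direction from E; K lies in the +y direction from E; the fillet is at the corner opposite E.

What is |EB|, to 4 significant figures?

60.30

E is at the origin; ED is horizontal with |ED| = 50.2 and D on the −x side, so D = (-50.20, 0.000). EK is vertical with |EK| = 50.0 and K on the +y side, so K = (0.000, 50.00). The virtual corner opposite E is at (-50.20, 50.00). The tangent condition forces FB to be normal to DB and A1 meets VK tangentially, so FV is at right angles to VK, with radius 16.6, so the center F sits 16.6 in from both sides at F = (-33.60, 33.40). That places the tangent points at B = (-50.20, 33.40) on DB and V = (-33.60, 50.00) on VK. Then |EB| = |B − E| = 60.30.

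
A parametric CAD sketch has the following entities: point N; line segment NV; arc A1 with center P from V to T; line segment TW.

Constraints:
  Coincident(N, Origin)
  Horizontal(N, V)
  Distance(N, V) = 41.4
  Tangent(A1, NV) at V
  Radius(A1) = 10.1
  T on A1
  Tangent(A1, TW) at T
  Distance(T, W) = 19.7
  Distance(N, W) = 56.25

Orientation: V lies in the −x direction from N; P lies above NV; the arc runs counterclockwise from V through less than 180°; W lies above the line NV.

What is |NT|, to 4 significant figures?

37.61

N is at the origin; NV is horizontal with |NV| = 41.4 and V on the −x side, so V = (-41.40, 0.000). Tangency of A1 to NV means the radius PV is perpendicular to NV, so P = V + (0, 10.1) = (-41.40, 10.10). Since PT ⟂ TW (tangency), |PW| = √(10.1² + 19.7²) = 22.14 regardless of where T sits on A1. So W lies on both circle(N, 56.25) and circle(P, 22.14); the above-NV intersection is W = (-46.51, 31.64). T is the foot of the tangent from W: T = (-33.72, 16.66).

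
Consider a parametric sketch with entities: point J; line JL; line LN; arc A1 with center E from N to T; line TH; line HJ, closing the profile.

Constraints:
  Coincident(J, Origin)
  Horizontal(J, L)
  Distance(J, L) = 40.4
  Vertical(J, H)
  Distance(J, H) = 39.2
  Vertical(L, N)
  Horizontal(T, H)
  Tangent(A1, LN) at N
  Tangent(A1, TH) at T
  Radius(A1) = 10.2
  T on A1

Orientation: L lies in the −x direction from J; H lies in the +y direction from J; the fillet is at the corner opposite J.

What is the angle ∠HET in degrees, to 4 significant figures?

71.34°

J is at the origin; JL is horizontal with |JL| = 40.4 and L on the −x side, so L = (-40.40, 0.000). JH is vertical with |JH| = 39.2 and H on the +y side, so H = (0.000, 39.20). The virtual corner opposite J is at (-40.40, 39.20). The tangent condition forces EN to be normal to LN and tangency of A1 to TH means the radius ET is perpendicular to TH, with radius 10.2, so the center E sits 10.2 in from both sides at E = (-30.20, 29.00). That places the tangent points at N = (-40.40, 29.00) on LN and T = (-30.20, 39.20) on TH. Then cos ∠HET = EH·ET / (|EH||ET|), giving 71.34°.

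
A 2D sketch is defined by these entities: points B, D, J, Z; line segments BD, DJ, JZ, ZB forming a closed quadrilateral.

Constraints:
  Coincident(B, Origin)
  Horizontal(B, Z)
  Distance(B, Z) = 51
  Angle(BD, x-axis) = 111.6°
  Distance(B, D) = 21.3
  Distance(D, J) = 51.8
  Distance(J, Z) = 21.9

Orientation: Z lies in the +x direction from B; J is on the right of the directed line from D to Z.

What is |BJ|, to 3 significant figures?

35.1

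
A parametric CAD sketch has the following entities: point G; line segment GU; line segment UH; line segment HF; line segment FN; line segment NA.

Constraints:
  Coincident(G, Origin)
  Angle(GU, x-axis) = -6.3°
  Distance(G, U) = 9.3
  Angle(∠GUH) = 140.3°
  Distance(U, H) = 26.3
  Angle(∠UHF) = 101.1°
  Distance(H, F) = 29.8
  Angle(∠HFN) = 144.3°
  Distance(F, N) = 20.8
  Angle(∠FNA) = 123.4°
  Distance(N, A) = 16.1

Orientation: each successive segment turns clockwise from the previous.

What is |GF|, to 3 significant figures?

45.6

G is at the origin; GU runs at -6.3° with length 9.3, so U = (9.24, -1.02). ∠GUH = 140.3° gives UH at -46.0° from the x-axis; with |UH| = 26.3, H = (27.5, -19.9). ∠UHF = 101.1° gives HF at -125° from the x-axis; with |HF| = 29.8, F = (10.5, -44.4). Then |GF| = |F − G| = 45.6.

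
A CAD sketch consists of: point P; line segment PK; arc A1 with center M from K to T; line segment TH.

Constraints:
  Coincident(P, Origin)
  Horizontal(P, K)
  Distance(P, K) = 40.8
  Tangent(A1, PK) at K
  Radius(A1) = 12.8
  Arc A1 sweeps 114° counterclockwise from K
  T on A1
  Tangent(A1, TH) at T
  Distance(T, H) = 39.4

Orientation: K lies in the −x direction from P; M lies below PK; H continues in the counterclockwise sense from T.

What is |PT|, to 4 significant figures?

55.50

P is at the origin; P and K share the same y with |PK| = 40.8 and K on the −x side, so K = (-40.80, 0.000). Tangency of A1 to PK means the radius MK is perpendicular to PK, so M = K + (0, -12.8) = (-40.80, -12.80). On A1, K sits at bearing 90° from M; a 114° counterclockwise sweep puts T at bearing 204°, so T = M + 12.8·(cos 204°, sin 204°) = (-52.49, -18.01). Then |PT| = |T − P| = 55.50.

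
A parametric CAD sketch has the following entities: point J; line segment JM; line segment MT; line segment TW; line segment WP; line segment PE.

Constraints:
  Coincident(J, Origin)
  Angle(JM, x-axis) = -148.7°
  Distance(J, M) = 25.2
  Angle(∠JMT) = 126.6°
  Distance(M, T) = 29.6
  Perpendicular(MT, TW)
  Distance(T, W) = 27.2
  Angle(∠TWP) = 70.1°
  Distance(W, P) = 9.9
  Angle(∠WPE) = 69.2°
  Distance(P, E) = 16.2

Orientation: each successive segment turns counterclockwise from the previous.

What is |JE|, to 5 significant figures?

46.694

J is at the origin; JM runs at -148.7° with length 25.2, so M = (-21.532, -13.092). ∠JMT = 126.6° gives MT at -95.300° from the x-axis; with |MT| = 29.6, T = (-24.267, -42.565). The perpendicularity gives TW at right angles to MT, so TW runs at -5.3000°; with |TW| = 27.2, W = (2.8172, -45.078). ∠TWP = 70.1° gives WP at 104.60° from the x-axis; with |WP| = 9.9, P = (0.32169, -35.497). ∠WPE = 69.2° gives PE at -144.60° from the x-axis; with |PE| = 16.2, E = (-12.883, -44.882). Then |JE| = |E − J| = 46.694.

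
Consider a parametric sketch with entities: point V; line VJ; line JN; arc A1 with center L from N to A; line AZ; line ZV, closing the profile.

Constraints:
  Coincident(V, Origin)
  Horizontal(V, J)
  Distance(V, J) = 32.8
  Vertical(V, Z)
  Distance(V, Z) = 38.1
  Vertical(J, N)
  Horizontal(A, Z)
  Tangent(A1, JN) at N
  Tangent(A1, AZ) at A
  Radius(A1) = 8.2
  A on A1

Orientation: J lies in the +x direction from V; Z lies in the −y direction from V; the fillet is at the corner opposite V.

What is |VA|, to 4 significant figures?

45.35

V is at the origin; VJ is horizontal with |VJ| = 32.8 and J on the +x side, so J = (32.80, 0.000). V and Z share the same x with |VZ| = 38.1 and Z on the −y side, so Z = (0.000, -38.10). The virtual corner opposite V is at (32.80, -38.10). Since A1 is tangent to JN there, LN ⟂ JN and the tangent condition forces LA to be normal to AZ, with radius 8.2, so the center L sits 8.2 in from both sides at L = (24.60, -29.90). That places the tangent points at N = (32.80, -29.90) on JN and A = (24.60, -38.10) on AZ. Then |VA| = |A − V| = 45.35.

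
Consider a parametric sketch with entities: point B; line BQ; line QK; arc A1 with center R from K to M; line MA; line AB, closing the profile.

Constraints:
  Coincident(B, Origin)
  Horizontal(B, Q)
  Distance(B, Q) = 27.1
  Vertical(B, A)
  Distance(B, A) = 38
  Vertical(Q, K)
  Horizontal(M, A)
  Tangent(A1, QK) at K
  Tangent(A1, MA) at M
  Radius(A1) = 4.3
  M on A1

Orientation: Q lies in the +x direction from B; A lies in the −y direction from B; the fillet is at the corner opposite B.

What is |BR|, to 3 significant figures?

40.7

B and A share the same x with |BA| = 38.0 and A on the −y side, so A = (0.00, -38.0). The virtual corner opposite B is at (27.1, -38.0). Tangency of A1 to QK means the radius RK is perpendicular to QK and since A1 is tangent to MA there, RM ⟂ MA, with radius 4.3, so the center R sits 4.3 in from both sides at R = (22.8, -33.7). Then |BR| = |R − B| = 40.7.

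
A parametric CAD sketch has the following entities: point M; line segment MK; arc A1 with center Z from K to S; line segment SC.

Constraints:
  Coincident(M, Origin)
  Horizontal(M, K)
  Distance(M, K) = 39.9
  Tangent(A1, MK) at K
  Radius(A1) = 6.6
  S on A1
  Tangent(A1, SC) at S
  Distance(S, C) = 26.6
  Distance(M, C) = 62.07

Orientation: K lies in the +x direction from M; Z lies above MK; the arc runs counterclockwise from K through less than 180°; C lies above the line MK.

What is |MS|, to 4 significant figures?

46.40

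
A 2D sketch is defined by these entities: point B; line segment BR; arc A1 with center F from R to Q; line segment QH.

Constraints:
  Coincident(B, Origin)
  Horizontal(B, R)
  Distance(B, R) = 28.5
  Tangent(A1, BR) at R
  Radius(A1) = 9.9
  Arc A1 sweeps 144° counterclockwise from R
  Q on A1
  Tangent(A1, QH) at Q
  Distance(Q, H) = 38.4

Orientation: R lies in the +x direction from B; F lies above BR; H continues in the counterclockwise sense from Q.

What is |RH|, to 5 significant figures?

47.708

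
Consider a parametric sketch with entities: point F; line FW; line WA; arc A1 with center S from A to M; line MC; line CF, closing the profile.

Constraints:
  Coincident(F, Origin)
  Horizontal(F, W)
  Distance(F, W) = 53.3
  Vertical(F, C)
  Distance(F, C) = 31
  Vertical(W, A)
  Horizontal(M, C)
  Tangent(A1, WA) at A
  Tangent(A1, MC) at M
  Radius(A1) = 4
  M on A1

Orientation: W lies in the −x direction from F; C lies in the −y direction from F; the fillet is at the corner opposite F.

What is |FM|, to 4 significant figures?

58.24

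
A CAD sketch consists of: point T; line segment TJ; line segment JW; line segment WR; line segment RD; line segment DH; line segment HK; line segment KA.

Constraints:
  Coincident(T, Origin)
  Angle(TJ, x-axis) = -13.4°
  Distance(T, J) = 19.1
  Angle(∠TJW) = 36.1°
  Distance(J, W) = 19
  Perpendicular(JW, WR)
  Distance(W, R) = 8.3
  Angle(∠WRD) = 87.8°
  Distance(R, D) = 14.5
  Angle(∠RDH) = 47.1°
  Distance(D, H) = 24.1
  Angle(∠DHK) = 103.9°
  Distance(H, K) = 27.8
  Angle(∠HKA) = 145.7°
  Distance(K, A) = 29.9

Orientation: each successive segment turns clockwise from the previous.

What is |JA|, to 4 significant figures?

66.20

∠DHK = 103.9° gives HK at 171.5° from the x-axis; with |HK| = 27.8, K = (-25.25, -17.20). ∠HKA = 145.7° gives KA at 137.2° from the x-axis; with |KA| = 29.9, A = (-47.19, 3.119). Then |JA| = |A − J| = 66.20.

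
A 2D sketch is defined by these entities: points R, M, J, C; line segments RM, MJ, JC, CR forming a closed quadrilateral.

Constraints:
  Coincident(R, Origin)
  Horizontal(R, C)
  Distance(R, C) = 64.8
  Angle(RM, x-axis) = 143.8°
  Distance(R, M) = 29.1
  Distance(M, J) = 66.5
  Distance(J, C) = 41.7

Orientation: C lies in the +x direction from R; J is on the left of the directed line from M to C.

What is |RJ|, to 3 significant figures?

53.2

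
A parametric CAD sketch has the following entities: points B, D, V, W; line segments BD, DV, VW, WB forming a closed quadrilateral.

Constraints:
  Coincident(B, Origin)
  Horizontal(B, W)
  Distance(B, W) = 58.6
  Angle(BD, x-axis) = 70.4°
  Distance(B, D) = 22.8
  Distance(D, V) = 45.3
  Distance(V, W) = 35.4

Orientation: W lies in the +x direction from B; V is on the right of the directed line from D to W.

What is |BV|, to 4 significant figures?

34.13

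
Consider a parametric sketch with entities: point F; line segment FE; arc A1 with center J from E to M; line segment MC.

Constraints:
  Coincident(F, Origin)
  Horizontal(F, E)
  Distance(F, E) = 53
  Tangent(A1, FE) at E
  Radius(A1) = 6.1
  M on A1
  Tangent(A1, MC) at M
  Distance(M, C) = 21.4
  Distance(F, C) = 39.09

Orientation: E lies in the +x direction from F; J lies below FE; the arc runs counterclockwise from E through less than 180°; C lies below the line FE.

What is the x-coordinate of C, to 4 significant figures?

34.47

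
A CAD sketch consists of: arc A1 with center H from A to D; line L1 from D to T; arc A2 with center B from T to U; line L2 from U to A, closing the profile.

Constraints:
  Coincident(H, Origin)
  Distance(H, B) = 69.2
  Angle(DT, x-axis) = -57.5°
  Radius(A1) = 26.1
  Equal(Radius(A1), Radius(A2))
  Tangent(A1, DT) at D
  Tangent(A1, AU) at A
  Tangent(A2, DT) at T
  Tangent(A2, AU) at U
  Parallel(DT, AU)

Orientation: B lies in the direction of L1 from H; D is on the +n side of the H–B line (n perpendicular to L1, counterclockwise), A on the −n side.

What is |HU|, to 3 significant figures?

74.0

The slot axis is L1's direction at -57.5°, so u = (cos -57.5°, sin -57.5°) = (0.537, -0.843) and n = (−sin -57.5°, cos -57.5°) = (0.843, 0.537). H is at the origin and B lies 69.2 along u from H, so B = 69.2·u = (37.2, -58.4). Tangency of A1 to both parallel lines with radius 26.1 puts D and A at H ± 26.1·n: D = (22.0, 14.0), A = (-22.0, -14.0). Equal radii place T and U the same way about B: T = B + 26.1·n = (59.2, -44.3), U = B − 26.1·n = (15.2, -72.4). Then |HU| = |U − H| = 74.0.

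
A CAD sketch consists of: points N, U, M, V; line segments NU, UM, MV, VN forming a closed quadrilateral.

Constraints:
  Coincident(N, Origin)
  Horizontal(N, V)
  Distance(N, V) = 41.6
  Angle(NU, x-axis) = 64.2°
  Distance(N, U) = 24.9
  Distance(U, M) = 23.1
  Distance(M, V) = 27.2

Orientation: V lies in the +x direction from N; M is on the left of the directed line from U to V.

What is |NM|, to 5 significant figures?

42.537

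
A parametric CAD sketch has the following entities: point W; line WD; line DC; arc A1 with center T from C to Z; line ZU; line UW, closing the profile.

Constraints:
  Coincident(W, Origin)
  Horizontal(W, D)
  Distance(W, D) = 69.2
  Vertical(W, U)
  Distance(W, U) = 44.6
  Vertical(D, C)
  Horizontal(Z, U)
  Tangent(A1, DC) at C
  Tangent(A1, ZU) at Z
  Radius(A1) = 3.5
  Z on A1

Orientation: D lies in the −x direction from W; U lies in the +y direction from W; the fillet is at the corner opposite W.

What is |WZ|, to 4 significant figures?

79.41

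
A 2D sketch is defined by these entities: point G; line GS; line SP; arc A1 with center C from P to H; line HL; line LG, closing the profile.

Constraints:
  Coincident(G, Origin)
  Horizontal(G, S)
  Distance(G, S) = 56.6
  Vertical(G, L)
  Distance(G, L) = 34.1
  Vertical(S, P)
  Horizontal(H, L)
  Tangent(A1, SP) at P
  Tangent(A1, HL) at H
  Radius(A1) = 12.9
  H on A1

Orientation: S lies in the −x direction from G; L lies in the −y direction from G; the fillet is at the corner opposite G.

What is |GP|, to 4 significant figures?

60.44

G is at the origin; GS is horizontal with |GS| = 56.6 and S on the −x side, so S = (-56.60, 0.000). GL is vertical with |GL| = 34.1 and L on the −y side, so L = (0.000, -34.10). The virtual corner opposite G is at (-56.60, -34.10). A1 meets SP tangentially, so CP is at right angles to SP and the tangent condition forces CH to be normal to HL, with radius 12.9, so the center C sits 12.9 in from both sides at C = (-43.70, -21.20). That places the tangent points at P = (-56.60, -21.20) on SP and H = (-43.70, -34.10) on HL. Then |GP| = |P − G| = 60.44.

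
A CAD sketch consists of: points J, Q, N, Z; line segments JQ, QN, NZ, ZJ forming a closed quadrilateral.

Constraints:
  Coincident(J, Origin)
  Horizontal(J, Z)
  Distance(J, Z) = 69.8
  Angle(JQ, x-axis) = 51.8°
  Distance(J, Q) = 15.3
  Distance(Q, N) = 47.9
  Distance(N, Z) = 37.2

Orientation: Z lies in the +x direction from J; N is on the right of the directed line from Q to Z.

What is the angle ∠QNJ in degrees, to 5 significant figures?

18.431°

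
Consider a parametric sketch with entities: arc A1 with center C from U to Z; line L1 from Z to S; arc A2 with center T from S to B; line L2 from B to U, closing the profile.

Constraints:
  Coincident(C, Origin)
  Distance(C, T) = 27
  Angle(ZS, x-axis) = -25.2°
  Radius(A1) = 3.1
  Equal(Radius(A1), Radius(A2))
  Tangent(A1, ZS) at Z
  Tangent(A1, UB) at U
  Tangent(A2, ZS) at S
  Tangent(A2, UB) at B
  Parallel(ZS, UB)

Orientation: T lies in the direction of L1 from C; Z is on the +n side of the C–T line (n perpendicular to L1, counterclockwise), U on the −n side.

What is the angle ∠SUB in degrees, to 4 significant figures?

12.93°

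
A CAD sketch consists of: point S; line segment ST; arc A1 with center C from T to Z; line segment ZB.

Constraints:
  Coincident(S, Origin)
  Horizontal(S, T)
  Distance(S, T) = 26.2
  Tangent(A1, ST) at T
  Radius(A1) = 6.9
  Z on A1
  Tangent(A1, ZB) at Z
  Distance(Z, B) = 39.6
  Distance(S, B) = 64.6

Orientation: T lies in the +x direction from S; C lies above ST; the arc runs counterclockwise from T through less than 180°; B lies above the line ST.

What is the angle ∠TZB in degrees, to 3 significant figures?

151°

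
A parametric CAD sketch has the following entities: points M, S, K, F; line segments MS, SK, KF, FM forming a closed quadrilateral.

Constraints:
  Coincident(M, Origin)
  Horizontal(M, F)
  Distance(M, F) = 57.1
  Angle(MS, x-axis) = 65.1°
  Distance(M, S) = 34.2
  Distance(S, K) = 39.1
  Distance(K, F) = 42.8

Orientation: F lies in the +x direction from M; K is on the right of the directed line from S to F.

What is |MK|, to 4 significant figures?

17.09

M is at the origin; M and F share the same y with |MF| = 57.1 and F in +x, so F = (57.1, 0). MS runs at 65.1° with |MS| = 34.2, so S = (14.40, 31.02). K is determined by |SK| = 39.1 and |KF| = 42.8 together: it lies at the intersection of circle(S, 39.1) and circle(F, 42.8). With |SF| = 52.78, the foot of the radical line on SF is 23.52 from S and the perpendicular offset is √(39.1² − 23.52²) = 31.24. Taking the right-of-SF solution: K = (15.07, -8.073).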